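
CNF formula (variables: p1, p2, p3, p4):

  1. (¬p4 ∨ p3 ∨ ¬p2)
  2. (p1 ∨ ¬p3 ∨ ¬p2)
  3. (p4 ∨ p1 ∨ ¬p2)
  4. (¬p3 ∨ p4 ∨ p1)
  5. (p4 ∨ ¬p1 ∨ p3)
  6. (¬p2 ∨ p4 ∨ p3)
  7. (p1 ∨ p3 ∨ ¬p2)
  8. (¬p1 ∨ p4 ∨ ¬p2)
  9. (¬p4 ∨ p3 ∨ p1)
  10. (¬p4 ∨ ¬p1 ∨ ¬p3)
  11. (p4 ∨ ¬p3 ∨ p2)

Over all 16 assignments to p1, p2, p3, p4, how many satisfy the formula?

The models are:
  p1=0 p2=0 p3=0 p4=0
  p1=0 p2=0 p3=1 p4=1
  p1=1 p2=0 p3=0 p4=1
That's 3 in total.

3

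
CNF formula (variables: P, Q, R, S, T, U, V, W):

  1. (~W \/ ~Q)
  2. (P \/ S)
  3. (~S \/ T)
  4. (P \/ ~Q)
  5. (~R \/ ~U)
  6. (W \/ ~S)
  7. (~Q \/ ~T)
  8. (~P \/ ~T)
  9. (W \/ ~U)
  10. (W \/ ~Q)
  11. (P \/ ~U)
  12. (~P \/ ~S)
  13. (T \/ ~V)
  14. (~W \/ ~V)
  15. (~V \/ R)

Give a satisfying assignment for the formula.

Q occurs only negated in the remaining clauses — set Q = False.
U occurs only negated in the remaining clauses — set U = False.
Branch on P: take P = False.
  then S is forced to True.
  then T is forced to True.
  then W is forced to True.
  then V is forced to False.
R is now unconstrained; take R = True.

P=False, Q=False, R=True, S=True, T=True, U=False, V=False, W=True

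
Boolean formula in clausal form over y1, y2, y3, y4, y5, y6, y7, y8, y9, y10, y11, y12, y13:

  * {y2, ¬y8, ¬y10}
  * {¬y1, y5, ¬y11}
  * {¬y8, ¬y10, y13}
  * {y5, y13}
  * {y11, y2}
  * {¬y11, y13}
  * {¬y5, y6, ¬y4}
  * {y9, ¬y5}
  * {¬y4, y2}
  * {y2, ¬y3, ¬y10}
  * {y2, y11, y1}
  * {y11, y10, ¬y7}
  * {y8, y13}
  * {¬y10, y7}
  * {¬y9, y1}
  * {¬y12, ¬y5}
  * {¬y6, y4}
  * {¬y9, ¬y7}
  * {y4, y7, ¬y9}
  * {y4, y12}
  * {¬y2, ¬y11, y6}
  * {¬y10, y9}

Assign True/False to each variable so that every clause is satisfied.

y1=False  y2=True  y3=True  y4=False  y5=False  y6=False  y7=False  y8=False  y9=False  y10=False  y11=False  y12=True  y13=True

y13 occurs only positively in the remaining clauses — set y13 = True.
Try y1 = False.
  then y9 is forced to False.
  then y5 is forced to False.
  then y10 is forced to False.
Try y2 = True.
The remaining clauses are satisfied by y3 = True, y4 = False, y6 = False, y7 = False, y8 = False, y11 = False, y12 = True.
Check each clause:
  1. {¬y8, y2, ¬y10} — ¬y8 is true.
  2. {¬y1, y5, ¬y11} — ¬y11 is true.
  3. {¬y8, ¬y10, y13} — ¬y8 is true.
  4. {y5, y13} — y13 is true.
  5. {y11, y2} — y2 is true.
  6. {¬y11, y13} — ¬y11 is true.
  7. {¬y4, ¬y5, y6} — ¬y5 is true.
  8. {¬y5, y9} — ¬y5 is true.
  9. {y2, ¬y4} — y2 is true.
  10. {y2, ¬y3, ¬y10} — y2 is true.
  11. {y11, y1, y2} — y2 is true.
  12. {y10, y11, ¬y7} — ¬y7 is true.
  13. {y8, y13} — y13 is true.
  14. {y7, ¬y10} — ¬y10 is true.
  15. {y1, ¬y9} — ¬y9 is true.
  16. {¬y12, ¬y5} — ¬y5 is true.
  17. {¬y6, y4} — ¬y6 is true.
  18. {¬y9, ¬y7} — ¬y7 is true.
  19. {¬y9, y7, y4} — ¬y9 is true.
  20. {y12, y4} — y12 is true.
  21. {y6, ¬y11, ¬y2} — ¬y11 is true.
  22. {¬y10, y9} — ¬y10 is true.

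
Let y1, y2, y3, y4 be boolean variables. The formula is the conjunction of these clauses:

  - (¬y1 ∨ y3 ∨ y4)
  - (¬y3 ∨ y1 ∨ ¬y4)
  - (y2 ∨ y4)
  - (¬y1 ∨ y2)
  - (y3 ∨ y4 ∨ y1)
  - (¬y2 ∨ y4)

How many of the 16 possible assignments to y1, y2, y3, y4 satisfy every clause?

The models are:
  y1=0 y2=0 y3=0 y4=1
  y1=0 y2=1 y3=0 y4=1
  y1=1 y2=1 y3=0 y4=1
  y1=1 y2=1 y3=1 y4=1
Count: 4.

4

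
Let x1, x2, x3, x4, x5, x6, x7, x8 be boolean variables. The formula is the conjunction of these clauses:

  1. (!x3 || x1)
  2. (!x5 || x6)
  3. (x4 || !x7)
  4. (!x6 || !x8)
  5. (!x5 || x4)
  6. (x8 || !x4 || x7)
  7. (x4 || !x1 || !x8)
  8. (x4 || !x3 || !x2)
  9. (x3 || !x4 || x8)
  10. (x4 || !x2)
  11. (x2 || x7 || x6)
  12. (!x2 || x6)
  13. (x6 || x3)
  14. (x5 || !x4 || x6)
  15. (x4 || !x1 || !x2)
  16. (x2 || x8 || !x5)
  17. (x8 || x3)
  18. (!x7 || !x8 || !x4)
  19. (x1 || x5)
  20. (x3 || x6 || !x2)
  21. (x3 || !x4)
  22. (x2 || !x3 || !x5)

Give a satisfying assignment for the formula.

Branch on x1: take x1 = True.
Set x2 = True and propagate.
  then x4 is forced to True.
  then x6 is forced to True.
  then x8 is forced to False.
  then x7 is forced to True.
  then x3 is forced to True.
x5 is now unconstrained; take x5 = True.

x1=1, x2=1, x3=1, x4=1, x5=1, x6=1, x7=1, x8=0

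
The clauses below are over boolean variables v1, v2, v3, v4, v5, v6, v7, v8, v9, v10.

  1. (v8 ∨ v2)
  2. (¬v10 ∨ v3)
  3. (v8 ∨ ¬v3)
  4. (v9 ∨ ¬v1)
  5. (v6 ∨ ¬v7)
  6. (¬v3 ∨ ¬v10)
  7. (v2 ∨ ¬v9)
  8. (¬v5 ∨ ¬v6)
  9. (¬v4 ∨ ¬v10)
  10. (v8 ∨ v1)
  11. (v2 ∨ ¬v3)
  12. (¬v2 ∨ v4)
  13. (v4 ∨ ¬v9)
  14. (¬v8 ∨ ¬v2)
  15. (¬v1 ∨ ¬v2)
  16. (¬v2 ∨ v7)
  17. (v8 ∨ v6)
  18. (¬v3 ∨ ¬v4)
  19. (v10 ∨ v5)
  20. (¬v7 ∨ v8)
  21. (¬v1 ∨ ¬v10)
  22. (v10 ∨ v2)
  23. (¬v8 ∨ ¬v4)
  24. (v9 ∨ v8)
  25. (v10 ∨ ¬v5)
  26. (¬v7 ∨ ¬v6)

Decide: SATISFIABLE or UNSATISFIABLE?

UNSATISFIABLE

v2 = True:
  propagation gives v4=True, v10=False, v8=False, v3=False; an empty clause results — contradiction.
v2 = False:
  propagation gives v8=True, v9=False, v1=False, v3=False; an empty clause results — contradiction.
Every branch closes, so no satisfying assignment exists.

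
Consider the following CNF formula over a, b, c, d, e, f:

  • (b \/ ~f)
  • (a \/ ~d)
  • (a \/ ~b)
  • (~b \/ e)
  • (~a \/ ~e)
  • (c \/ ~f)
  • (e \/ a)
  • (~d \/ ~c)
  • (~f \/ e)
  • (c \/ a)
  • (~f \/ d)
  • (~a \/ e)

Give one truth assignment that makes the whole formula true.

a=F  b=F  c=T  d=F  e=T  f=F

f occurs only negated in the remaining clauses — set f = False.
Branch on a: take a = False.
  then d is forced to False.
  then b is forced to False.
  then e is forced to True.
  then c is forced to True.
Every clause has at least one true literal under this assignment.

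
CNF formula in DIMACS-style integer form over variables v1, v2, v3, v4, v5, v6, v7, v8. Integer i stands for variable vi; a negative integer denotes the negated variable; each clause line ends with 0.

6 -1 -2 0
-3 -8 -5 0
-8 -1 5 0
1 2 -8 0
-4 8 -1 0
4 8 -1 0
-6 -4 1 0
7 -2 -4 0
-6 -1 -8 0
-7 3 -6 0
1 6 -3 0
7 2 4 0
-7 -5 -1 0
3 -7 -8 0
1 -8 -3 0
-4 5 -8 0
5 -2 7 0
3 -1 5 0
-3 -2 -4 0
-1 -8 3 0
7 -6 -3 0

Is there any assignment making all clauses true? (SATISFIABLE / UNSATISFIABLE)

SATISFIABLE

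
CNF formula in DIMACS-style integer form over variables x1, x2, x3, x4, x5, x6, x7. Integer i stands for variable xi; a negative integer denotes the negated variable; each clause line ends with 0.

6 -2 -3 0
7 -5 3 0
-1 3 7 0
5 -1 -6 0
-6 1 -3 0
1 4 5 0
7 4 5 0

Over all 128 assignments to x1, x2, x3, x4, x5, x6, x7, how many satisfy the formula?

Case analysis on x1 and x3:
  x1=1, x3=1: 15 of the 32 assignments to (x2,x4,x5,x6,x7) work.
  x1=1, x3=0: x2, x4 free; 3 ways for (x5,x6,x7) × 2^2 = 12.
  x1=0, x3=1: x7 free; 3 ways for (x2,x4,x5,x6) × 2^1 = 6.
  x1=0, x3=0: x2, x6 free; 4 ways for (x4,x5,x7) × 2^2 = 16.
Total: 15 + 12 + 6 + 16 = 49.

49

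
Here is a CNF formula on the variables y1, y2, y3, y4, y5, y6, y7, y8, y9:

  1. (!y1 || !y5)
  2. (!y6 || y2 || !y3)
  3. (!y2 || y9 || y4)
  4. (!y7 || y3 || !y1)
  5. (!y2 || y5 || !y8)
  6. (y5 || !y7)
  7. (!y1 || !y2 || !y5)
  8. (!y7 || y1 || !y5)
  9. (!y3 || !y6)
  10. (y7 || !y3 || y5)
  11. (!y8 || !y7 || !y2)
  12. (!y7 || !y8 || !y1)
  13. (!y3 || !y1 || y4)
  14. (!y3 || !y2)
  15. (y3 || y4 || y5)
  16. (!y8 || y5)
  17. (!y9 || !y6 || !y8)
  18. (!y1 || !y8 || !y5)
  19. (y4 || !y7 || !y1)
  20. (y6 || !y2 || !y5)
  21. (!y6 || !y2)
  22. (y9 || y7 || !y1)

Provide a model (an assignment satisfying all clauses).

y1 = False, y2 = False, y3 = False, y4 = False, y5 = True, y6 = True, y7 = False, y8 = False, y9 = False

Check each clause:
  1. (!y1 || !y5) — !y1 is true.
  2. (y2 || !y3 || !y6) — !y3 is true.
  3. (y9 || !y2 || y4) — !y2 is true.
  4. (!y1 || !y7 || y3) — !y7 is true.
  5. (y5 || !y2 || !y8) — !y8 is true.
  6. (y5 || !y7) — !y7 is true.
  7. (!y5 || !y2 || !y1) — !y1 is true.
  8. (y1 || !y5 || !y7) — !y7 is true.
  9. (!y3 || !y6) — !y3 is true.
  10. (y5 || !y3 || y7) — !y3 is true.
  11. (!y7 || !y2 || !y8) — !y8 is true.
  12. (!y7 || !y1 || !y8) — !y8 is true.
  13. (!y1 || y4 || !y3) — !y3 is true.
  14. (!y3 || !y2) — !y3 is true.
  15. (y3 || y4 || y5) — y5 is true.
  16. (!y8 || y5) — !y8 is true.
  17. (!y6 || !y9 || !y8) — !y8 is true.
  18. (!y1 || !y8 || !y5) — !y8 is true.
  19. (y4 || !y1 || !y7) — !y7 is true.
  20. (y6 || !y5 || !y2) — !y2 is true.
  21. (!y6 || !y2) — !y2 is true.
  22. (y7 || y9 || !y1) — !y1 is true.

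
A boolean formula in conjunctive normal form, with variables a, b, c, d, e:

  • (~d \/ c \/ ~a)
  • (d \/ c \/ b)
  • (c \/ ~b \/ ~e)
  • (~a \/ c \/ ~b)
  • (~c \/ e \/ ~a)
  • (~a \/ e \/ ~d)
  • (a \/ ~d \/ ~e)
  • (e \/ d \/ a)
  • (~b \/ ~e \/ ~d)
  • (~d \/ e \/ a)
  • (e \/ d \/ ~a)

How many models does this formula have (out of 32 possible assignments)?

5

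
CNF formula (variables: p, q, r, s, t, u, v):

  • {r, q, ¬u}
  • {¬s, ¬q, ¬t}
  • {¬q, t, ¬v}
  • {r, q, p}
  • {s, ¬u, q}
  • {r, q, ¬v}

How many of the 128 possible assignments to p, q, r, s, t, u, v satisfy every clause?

60

Case analysis on q and r:
  q=1, r=1: p, u free; 4 ways for (s,t,v) × 2^2 = 16.
  q=1, r=0: p, u free; 4 ways for (s,t,v) × 2^2 = 16.
  q=0, r=1: p, t, v free; 3 ways for (s,u) × 2^3 = 24.
  q=0, r=0: remaining (p,s,t,u,v) ∈ {(1,0,0,0,0); (1,0,1,0,0); (1,1,0,0,0); (1,1,1,0,0)} — 4.
Total: 16 + 16 + 24 + 4 = 60.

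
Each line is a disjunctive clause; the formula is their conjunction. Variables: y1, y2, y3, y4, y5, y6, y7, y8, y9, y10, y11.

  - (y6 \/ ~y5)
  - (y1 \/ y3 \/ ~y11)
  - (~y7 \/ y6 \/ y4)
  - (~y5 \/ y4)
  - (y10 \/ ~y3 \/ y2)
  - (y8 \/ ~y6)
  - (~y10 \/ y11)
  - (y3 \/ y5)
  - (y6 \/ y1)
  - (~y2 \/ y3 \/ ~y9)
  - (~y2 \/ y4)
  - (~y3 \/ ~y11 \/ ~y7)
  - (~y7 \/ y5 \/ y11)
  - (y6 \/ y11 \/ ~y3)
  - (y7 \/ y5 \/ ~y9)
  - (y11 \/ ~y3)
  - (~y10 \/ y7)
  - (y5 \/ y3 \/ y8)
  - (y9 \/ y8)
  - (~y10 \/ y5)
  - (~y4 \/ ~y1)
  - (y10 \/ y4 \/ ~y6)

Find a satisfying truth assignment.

y1=False, y2=True, y3=False, y4=True, y5=True, y6=True, y7=False, y8=True, y9=False, y10=False, y11=False

y8 occurs only positively in the remaining clauses — set y8 = True.
Set y1 = False and propagate.
  then y6 is forced to True.
Try y2 = True.
  then y4 is forced to True.
For the remaining variables, y3 = False, y5 = True, y7 = False, y9 = False, y10 = False, y11 = False works.
Check each clause:
  1. (y6 \/ ~y5) — y6 is true.
  2. (~y11 \/ y3 \/ y1) — ~y11 is true.
  3. (y4 \/ y6 \/ ~y7) — ~y7 is true.
  4. (y4 \/ ~y5) — y4 is true.
  5. (~y3 \/ y2 \/ y10) — y2 is true.
  6. (~y6 \/ y8) — y8 is true.
  7. (y11 \/ ~y10) — ~y10 is true.
  8. (y5 \/ y3) — y5 is true.
  9. (y6 \/ y1) — y6 is true.
  10. (~y9 \/ ~y2 \/ y3) — ~y9 is true.
  11. (y4 \/ ~y2) — y4 is true.
  12. (~y7 \/ ~y3 \/ ~y11) — ~y7 is true.
  13. (~y7 \/ y5 \/ y11) — ~y7 is true.
  14. (y6 \/ y11 \/ ~y3) — ~y3 is true.
  15. (y7 \/ y5 \/ ~y9) — ~y9 is true.
  16. (~y3 \/ y11) — ~y3 is true.
  17. (~y10 \/ y7) — ~y10 is true.
  18. (y8 \/ y3 \/ y5) — y8 is true.
  19. (y9 \/ y8) — y8 is true.
  20. (y5 \/ ~y10) — y5 is true.
  21. (~y4 \/ ~y1) — ~y1 is true.
  22. (y4 \/ y10 \/ ~y6) — y4 is true.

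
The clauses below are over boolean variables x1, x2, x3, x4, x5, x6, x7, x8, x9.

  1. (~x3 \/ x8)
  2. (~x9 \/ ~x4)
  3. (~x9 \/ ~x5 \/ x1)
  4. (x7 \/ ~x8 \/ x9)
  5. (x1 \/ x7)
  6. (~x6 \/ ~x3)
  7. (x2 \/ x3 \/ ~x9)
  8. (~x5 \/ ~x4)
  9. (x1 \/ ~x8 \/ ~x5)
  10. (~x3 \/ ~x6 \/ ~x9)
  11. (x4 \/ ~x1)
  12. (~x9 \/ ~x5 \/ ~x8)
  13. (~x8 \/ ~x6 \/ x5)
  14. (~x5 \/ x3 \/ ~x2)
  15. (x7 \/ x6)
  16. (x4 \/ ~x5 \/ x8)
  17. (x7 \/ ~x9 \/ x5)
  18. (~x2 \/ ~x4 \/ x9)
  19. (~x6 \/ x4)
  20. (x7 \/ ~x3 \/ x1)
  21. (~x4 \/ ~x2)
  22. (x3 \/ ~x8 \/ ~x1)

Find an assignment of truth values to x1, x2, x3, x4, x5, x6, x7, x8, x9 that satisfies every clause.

x1=F, x2=T, x3=F, x4=F, x5=F, x6=F, x7=T, x8=T, x9=F

Pure literal: x7 appears only positively; assign x7 = True.
Set x1 = False and propagate.
The remaining clauses are satisfied by x2 = True, x3 = False, x4 = False, x5 = False, x6 = False, x8 = True, x9 = False.
Every clause has at least one true literal under this assignment.
Check each clause:
  1. (~x3 \/ x8) — x8 is true.
  2. (~x9 \/ ~x4) — ~x4 is true.
  3. (~x9 \/ x1 \/ ~x5) — ~x5 is true.
  4. (x7 \/ x9 \/ ~x8) — x7 is true.
  5. (x1 \/ x7) — x7 is true.
  6. (~x3 \/ ~x6) — ~x6 is true.
  7. (x2 \/ x3 \/ ~x9) — x2 is true.
  8. (~x4 \/ ~x5) — ~x5 is true.
  9. (~x5 \/ x1 \/ ~x8) — ~x5 is true.
  10. (~x9 \/ ~x3 \/ ~x6) — ~x6 is true.
  11. (~x1 \/ x4) — ~x1 is true.
  12. (~x8 \/ ~x5 \/ ~x9) — ~x5 is true.
  13. (~x6 \/ x5 \/ ~x8) — ~x6 is true.
  14. (~x2 \/ x3 \/ ~x5) — ~x5 is true.
  15. (x6 \/ x7) — x7 is true.
  16. (x8 \/ x4 \/ ~x5) — x8 is true.
  17. (~x9 \/ x7 \/ x5) — ~x9 is true.
  18. (~x2 \/ x9 \/ ~x4) — ~x4 is true.
  19. (x4 \/ ~x6) — ~x6 is true.
  20. (x7 \/ ~x3 \/ x1) — ~x3 is true.
  21. (~x4 \/ ~x2) — ~x4 is true.
  22. (~x1 \/ x3 \/ ~x8) — ~x1 is true.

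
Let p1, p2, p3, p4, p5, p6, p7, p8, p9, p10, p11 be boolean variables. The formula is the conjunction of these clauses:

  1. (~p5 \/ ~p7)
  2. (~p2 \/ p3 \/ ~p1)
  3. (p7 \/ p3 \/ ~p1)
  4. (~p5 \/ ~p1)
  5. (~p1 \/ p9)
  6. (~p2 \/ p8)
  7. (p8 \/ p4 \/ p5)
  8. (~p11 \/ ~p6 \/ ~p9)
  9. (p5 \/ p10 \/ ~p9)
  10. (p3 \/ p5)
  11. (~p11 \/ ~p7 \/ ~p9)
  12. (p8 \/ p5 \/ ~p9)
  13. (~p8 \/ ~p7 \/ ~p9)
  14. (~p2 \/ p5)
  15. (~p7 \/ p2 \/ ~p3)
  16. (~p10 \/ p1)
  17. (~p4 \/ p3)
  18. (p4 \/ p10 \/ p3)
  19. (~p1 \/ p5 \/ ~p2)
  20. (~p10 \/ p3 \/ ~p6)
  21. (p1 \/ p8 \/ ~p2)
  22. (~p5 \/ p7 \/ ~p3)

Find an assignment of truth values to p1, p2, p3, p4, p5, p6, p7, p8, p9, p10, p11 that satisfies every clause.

p1=False, p2=False, p3=True, p4=True, p5=False, p6=True, p7=False, p8=True, p9=False, p10=False, p11=True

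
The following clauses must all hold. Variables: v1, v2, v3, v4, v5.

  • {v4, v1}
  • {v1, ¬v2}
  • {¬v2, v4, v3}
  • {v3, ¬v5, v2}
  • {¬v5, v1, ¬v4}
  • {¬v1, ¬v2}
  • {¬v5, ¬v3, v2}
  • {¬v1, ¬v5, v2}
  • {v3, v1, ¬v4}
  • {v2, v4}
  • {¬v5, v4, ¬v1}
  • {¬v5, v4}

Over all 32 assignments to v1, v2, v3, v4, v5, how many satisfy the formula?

Satisfying assignments:
  v1=0 v2=0 v3=1 v4=1 v5=0
  v1=1 v2=0 v3=0 v4=1 v5=0
  v1=1 v2=0 v3=1 v4=1 v5=0
That's 3 in total.

3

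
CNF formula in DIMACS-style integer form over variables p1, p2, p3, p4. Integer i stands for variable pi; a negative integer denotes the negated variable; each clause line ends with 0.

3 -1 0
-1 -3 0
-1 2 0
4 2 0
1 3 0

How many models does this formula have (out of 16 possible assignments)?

The models are:
  p1=F p2=F p3=T p4=T
  p1=F p2=T p3=T p4=F
  p1=F p2=T p3=T p4=T
Count: 3.

3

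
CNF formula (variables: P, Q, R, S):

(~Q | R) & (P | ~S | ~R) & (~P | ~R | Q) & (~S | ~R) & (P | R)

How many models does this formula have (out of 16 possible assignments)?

5

The models are:
  P=F Q=F R=T S=F
  P=F Q=T R=T S=F
  P=T Q=F R=F S=F
  P=T Q=F R=F S=T
  P=T Q=T R=T S=F
Count: 5.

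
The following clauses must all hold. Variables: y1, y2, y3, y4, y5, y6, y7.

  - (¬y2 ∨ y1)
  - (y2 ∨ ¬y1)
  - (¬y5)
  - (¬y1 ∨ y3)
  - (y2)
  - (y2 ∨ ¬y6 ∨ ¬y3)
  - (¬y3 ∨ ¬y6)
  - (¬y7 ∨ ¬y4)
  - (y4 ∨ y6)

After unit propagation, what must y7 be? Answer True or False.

False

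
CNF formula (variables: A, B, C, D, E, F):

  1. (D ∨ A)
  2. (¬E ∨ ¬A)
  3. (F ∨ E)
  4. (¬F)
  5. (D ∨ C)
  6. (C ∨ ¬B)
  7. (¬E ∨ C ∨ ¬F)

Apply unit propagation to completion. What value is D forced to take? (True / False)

(¬F) is a unit clause: F = False.
From (F ∨ E) and F = False: E = True.
(¬A ∨ ¬E): since E = True, the clause reduces to (¬A). A = False.
(A ∨ D) with A = False leaves only D, so D = True.

True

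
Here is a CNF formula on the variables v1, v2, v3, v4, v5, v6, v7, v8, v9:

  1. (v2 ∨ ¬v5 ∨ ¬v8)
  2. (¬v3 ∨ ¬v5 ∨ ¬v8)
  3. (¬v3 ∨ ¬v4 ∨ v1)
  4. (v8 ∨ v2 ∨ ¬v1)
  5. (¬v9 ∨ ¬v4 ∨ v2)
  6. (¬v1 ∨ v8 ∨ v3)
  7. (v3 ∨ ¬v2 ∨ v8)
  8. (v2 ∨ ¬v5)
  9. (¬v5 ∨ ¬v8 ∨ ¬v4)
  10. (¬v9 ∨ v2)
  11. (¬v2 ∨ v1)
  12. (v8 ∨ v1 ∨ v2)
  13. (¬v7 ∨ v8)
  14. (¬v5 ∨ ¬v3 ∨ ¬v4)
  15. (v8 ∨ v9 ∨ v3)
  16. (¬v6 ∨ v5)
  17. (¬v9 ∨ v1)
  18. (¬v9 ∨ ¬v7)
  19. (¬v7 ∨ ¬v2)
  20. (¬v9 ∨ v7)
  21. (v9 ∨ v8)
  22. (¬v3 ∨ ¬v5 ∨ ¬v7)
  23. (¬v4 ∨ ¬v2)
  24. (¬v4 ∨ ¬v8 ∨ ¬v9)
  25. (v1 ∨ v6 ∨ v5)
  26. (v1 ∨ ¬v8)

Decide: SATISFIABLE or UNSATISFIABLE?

Try v1 = True.
Try v2 = False.
  then v8 is forced to True.
  then v5 is forced to False.
  then v9 is forced to False.
  then v6 is forced to False.
v3, v4, v7 are now unconstrained; take v3 = True, v4 = True, v7 = False.
So v1=1, v2=0, v3=1, v4=1, v5=0, v6=0, v7=0, v8=1, v9=0 is a satisfying assignment.

SATISFIABLE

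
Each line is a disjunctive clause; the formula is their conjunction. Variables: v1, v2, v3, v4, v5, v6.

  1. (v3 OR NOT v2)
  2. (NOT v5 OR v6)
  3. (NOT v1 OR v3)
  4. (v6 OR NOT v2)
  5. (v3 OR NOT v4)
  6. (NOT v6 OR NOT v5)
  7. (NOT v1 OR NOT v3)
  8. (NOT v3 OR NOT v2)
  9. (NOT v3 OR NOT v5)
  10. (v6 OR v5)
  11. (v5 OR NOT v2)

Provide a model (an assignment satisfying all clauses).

Pure literal: v1 appears only negated; assign v1 = False.
Pure literal: v2 appears only negated; assign v2 = False.
Set v3 = True and propagate.
  then v5 is forced to False.
  then v6 is forced to True.
v4 is now unconstrained; take v4 = False.
Check each clause:
  1. (NOT v2 OR v3) — v3 is true.
  2. (v6 OR NOT v5) — NOT v5 is true.
  3. (NOT v1 OR v3) — v3 is true.
  4. (v6 OR NOT v2) — NOT v2 is true.
  5. (NOT v4 OR v3) — v3 is true.
  6. (NOT v5 OR NOT v6) — NOT v5 is true.
  7. (NOT v1 OR NOT v3) — NOT v1 is true.
  8. (NOT v3 OR NOT v2) — NOT v2 is true.
  9. (NOT v3 OR NOT v5) — NOT v5 is true.
  10. (v5 OR v6) — v6 is true.
  11. (v5 OR NOT v2) — NOT v2 is true.

v1=False, v2=False, v3=True, v4=False, v5=False, v6=True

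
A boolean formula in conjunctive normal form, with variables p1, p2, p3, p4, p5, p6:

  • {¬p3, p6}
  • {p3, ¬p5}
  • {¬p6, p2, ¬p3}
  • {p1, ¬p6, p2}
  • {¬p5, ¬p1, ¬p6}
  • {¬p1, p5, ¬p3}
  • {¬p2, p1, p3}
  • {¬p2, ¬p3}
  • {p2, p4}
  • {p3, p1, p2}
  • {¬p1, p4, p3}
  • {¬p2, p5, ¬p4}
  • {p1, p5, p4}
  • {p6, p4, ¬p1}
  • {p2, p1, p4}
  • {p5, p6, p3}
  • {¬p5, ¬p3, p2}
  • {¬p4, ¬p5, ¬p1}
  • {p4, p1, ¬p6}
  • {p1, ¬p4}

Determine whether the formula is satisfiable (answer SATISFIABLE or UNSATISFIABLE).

Branch on p1: take p1 = True.
Try p2 = False.
  then p4 is forced to True.
  then p5 is forced to False.
  then p3 is forced to False.
  then p6 is forced to True.
So p1 = T  p2 = F  p3 = F  p4 = T  p5 = F  p6 = T is a satisfying assignment.

SATISFIABLE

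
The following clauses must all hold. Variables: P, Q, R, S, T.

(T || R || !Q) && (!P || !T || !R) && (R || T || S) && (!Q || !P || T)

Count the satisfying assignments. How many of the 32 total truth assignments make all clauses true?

Case analysis on T and R:
  T=T, R=T: remaining (P,Q,S) ∈ {(F,F,F); (F,F,T); (F,T,F); (F,T,T)} — 4.
  T=T, R=F: P, Q, S free → 2^3 = 8.
  T=F, R=T: S free; 3 ways for (P,Q) × 2^1 = 6.
  T=F, R=F: remaining (P,Q,S) ∈ {(F,F,T); (T,F,T)} — 2.
Total: 4 + 8 + 6 + 2 = 20.

20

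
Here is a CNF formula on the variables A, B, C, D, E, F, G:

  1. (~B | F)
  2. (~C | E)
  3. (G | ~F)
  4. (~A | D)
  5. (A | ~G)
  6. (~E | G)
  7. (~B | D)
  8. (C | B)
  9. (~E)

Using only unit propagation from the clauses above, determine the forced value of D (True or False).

True

(~E) is a unit clause: E = False.
From (E | ~C) and E = False: C = False.
In (C | B), C is now false; B must hold, so B = True.
From (F | ~B) and B = True: F = True.
(~F | G) with F = True leaves only G, so G = True.
(~G | A) with G = True leaves only A, so A = True.
In (D | ~A), ~A is now false; D must hold, so D = True.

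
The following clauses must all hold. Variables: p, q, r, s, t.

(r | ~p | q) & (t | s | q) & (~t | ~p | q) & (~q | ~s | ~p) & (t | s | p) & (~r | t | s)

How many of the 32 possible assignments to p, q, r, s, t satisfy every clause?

Case analysis on p and q:
  p=1, q=1: remaining (r,s,t) ∈ {(0,0,0); (0,0,1); (1,0,1)} — 3.
  p=1, q=0: remaining (r,s,t) ∈ {(1,1,0)} — 1.
  p=0, q=1: r free; 3 ways for (s,t) × 2^1 = 6.
  p=0, q=0: r free; 3 ways for (s,t) × 2^1 = 6.
Total: 3 + 1 + 6 + 6 = 16.

16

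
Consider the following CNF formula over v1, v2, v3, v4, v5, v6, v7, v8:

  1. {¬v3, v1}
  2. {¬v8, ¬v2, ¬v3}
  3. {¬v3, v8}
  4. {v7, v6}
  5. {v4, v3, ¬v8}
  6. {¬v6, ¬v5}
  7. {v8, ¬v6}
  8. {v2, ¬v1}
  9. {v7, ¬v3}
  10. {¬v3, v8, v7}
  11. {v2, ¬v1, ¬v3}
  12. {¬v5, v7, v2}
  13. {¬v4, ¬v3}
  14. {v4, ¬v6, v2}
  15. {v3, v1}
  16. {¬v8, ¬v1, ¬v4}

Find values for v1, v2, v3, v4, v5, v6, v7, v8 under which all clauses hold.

v1=True, v2=True, v3=False, v4=True, v5=False, v6=False, v7=True, v8=False

Check each clause:
  1. {¬v3, v1} — v1 is true.
  2. {¬v8, ¬v2, ¬v3} — ¬v8 is true.
  3. {¬v3, v8} — ¬v3 is true.
  4. {v6, v7} — v7 is true.
  5. {v3, ¬v8, v4} — ¬v8 is true.
  6. {¬v6, ¬v5} — ¬v6 is true.
  7. {¬v6, v8} — ¬v6 is true.
  8. {v2, ¬v1} — v2 is true.
  9. {v7, ¬v3} — ¬v3 is true.
  10. {v7, v8, ¬v3} — ¬v3 is true.
  11. {¬v1, v2, ¬v3} — v2 is true.
  12. {¬v5, v7, v2} — v2 is true.
  13. {¬v4, ¬v3} — ¬v3 is true.
  14. {¬v6, v4, v2} — v2 is true.
  15. {v3, v1} — v1 is true.
  16. {¬v8, ¬v1, ¬v4} — ¬v8 is true.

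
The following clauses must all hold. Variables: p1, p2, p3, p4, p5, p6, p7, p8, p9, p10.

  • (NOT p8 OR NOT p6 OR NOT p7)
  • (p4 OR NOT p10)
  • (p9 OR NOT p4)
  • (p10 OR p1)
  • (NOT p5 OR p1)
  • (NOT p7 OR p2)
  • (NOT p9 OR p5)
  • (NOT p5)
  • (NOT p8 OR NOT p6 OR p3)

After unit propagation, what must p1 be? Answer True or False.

True

(NOT p5) is a unit clause: p5 = False.
(NOT p9 OR p5) with p5 = False leaves only NOT p9, so p9 = False.
In (NOT p4 OR p9), p9 is now false; NOT p4 must hold, so p4 = False.
(p4 OR NOT p10) with p4 = False leaves only NOT p10, so p10 = False.
From (p1 OR p10) and p10 = False: p1 = True.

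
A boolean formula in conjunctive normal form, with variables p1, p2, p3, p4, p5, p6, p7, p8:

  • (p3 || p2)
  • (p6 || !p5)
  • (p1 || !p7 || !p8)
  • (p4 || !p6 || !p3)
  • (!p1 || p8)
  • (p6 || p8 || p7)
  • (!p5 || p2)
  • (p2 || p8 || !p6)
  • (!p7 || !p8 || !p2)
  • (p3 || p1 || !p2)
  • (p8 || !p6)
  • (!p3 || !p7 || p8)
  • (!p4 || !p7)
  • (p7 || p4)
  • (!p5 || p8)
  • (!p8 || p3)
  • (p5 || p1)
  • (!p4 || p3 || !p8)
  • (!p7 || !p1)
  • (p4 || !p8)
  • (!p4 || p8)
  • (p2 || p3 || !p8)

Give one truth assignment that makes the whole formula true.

Try p1 = False.
  then p5 is forced to True.
  then p6 is forced to True.
  then p2 is forced to True.
  then p3 is forced to True.
  then p4 is forced to True.
  then p8 is forced to True.
  then p7 is forced to False.

p1=False, p2=True, p3=True, p4=True, p5=True, p6=True, p7=False, p8=True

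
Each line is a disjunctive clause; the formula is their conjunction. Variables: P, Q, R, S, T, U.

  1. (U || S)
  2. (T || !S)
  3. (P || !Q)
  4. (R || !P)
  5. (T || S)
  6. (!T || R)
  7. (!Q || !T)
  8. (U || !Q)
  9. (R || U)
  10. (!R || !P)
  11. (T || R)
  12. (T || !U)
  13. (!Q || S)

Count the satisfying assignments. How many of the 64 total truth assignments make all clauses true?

3

Satisfying assignments:
  P=F Q=F R=T S=F T=T U=T
  P=F Q=F R=T S=T T=T U=F
  P=F Q=F R=T S=T T=T U=T
That's 3 in total.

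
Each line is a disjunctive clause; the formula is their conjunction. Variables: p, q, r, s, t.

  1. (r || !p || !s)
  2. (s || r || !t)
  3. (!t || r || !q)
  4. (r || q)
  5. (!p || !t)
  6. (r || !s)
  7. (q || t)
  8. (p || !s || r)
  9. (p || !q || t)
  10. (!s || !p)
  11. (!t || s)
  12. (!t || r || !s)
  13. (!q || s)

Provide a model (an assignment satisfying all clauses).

p = F, q = T, r = T, s = T, t = T

Pure literal: r appears only positively; assign r = True.
Try p = False.
Set q = True and propagate.
  then t is forced to True.
  then s is forced to True.
Check each clause:
  1. (r || !s || !p) — r is true.
  2. (!t || r || s) — r is true.
  3. (!t || !q || r) — r is true.
  4. (q || r) — q is true.
  5. (!t || !p) — !p is true.
  6. (r || !s) — r is true.
  7. (q || t) — q is true.
  8. (!s || p || r) — r is true.
  9. (!q || t || p) — t is true.
  10. (!s || !p) — !p is true.
  11. (s || !t) — s is true.
  12. (!t || !s || r) — r is true.
  13. (!q || s) — s is true.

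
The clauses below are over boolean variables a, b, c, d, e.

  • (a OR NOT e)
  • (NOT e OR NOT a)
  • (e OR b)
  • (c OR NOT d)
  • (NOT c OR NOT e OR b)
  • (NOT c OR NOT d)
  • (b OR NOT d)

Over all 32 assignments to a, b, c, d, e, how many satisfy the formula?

4

Satisfying assignments:
  a=F b=T c=F d=F e=F
  a=F b=T c=T d=F e=F
  a=T b=T c=F d=F e=F
  a=T b=T c=T d=F e=F
That's 4 in total.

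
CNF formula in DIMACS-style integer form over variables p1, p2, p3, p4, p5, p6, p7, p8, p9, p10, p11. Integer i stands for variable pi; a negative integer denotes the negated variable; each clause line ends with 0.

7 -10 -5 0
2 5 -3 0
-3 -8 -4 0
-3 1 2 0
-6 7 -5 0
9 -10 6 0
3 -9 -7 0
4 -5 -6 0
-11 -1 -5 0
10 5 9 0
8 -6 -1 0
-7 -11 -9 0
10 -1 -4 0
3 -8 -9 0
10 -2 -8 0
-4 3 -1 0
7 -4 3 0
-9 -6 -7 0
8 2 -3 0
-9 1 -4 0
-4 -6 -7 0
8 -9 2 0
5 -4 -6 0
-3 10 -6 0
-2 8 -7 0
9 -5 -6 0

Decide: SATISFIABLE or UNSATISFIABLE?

Pure literal: p11 appears only negated; assign p11 = False.
Branch on p1: take p1 = False.
Try p2 = True.
For the remaining variables, p3 = True, p4 = False, p5 = False, p6 = True, p7 = False, p8 = True, p9 = True, p10 = True works.
Every clause has at least one true literal under this assignment.
So p1 = 0, p2 = 1, p3 = 1, p4 = 0, p5 = 0, p6 = 1, p7 = 0, p8 = 1, p9 = 1, p10 = 1, p11 = 0 is a satisfying assignment.

SATISFIABLE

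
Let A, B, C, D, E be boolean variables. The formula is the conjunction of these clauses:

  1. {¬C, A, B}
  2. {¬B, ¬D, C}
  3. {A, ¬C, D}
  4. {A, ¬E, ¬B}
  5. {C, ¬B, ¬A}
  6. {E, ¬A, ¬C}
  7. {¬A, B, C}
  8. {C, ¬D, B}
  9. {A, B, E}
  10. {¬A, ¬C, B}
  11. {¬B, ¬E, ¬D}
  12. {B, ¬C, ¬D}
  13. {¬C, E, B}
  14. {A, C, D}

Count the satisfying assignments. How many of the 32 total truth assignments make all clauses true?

The models are:
  A=0 B=1 C=1 D=1 E=0
  A=1 B=1 C=1 D=0 E=1
That's 2 in total.

2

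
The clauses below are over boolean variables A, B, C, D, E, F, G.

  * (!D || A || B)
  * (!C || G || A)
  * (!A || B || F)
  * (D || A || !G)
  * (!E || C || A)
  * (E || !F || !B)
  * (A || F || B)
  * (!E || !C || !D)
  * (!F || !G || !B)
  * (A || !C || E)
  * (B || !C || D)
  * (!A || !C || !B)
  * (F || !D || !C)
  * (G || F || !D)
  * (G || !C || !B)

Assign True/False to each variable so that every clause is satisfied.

Set A = True and propagate.
Branch on B: take B = False.
  then F is forced to True.
For the remaining variables, C = False, D = False, E = True, G = False works.
Every clause has at least one true literal under this assignment.

A=1, B=0, C=0, D=0, E=1, F=1, G=0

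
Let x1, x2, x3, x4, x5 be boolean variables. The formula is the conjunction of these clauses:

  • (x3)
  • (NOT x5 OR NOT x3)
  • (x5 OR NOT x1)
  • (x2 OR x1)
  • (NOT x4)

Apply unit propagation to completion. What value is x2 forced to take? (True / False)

Unit clause (x3) sets x3 = True.
(NOT x5 OR NOT x3): since x3 = True, the clause reduces to (NOT x5). x5 = False.
From (NOT x1 OR x5) and x5 = False: x1 = False.
In (x1 OR x2), x1 is now false; x2 must hold, so x2 = True.

True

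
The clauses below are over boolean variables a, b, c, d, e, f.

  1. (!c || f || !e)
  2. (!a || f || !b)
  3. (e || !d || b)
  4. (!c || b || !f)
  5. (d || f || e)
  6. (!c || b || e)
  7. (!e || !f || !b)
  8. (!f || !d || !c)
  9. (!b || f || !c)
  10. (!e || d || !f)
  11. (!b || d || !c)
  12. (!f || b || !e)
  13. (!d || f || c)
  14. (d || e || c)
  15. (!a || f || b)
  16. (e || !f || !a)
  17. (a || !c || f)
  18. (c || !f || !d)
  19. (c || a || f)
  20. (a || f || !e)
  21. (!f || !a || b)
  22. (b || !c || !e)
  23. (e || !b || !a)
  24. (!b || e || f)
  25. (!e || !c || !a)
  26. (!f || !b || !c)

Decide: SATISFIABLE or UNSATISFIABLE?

f = True:
  b = True:
    propagation gives e=False, a=False, c=False, d=True; an empty clause results — contradiction.
  b = False:
    propagation gives c=False, e=False, d=False; an empty clause results — contradiction.
f = False:
  c = True:
    propagation gives e=False, d=True, b=True; an empty clause results — contradiction.
  c = False:
    propagation gives d=False, e=True, a=True, b=False; an empty clause results — contradiction.
Every branch closes, so no satisfying assignment exists.

UNSATISFIABLE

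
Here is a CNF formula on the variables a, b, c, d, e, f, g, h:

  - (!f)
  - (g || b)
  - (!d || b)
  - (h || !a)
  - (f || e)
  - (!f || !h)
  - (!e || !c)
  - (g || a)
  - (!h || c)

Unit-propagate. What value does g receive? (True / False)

(!f) is a unit clause: f = False.
In (f || e), f is now false; e must hold, so e = True.
In (!e || !c), !e is now false; !c must hold, so c = False.
In (c || !h), c is now false; !h must hold, so h = False.
From (h || !a) and h = False: a = False.
From (a || g) and a = False: g = True.

True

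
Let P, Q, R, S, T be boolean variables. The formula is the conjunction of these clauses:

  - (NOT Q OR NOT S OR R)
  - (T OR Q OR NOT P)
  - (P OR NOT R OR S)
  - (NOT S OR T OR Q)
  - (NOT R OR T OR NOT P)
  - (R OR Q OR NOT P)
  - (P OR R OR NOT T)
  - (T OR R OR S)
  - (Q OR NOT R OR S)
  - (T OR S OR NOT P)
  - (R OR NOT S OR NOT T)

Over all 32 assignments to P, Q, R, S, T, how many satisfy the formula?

Split on R, then S.
  R=T, S=T: 5 of the 8 assignments to (P,Q,T) work.
  R=T, S=F: remaining (P,Q,T) ∈ {(T,T,T)} — 1.
  R=F, S=T: a clause becomes empty — 0.
  R=F, S=F: remaining (P,Q,T) ∈ {(T,T,T)} — 1.
Total: 5 + 1 + 0 + 1 = 7.

7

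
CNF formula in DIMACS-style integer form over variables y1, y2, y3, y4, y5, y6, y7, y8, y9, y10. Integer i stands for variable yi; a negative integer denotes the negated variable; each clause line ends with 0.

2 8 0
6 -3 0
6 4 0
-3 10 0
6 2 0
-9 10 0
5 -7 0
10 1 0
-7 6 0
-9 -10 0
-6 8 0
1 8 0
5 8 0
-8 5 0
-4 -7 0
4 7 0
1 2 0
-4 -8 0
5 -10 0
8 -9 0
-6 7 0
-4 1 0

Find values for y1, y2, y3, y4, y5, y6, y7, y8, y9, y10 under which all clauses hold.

y1=T, y2=T, y3=F, y4=T, y5=T, y6=F, y7=F, y8=F, y9=F, y10=F

y1 occurs only positively in the remaining clauses — set y1 = True.
y2 occurs only positively in the remaining clauses — set y2 = True.
Set y3 = False and propagate.
The remaining clauses are satisfied by y4 = True, y5 = True, y6 = False, y7 = False, y8 = False, y9 = False, y10 = False.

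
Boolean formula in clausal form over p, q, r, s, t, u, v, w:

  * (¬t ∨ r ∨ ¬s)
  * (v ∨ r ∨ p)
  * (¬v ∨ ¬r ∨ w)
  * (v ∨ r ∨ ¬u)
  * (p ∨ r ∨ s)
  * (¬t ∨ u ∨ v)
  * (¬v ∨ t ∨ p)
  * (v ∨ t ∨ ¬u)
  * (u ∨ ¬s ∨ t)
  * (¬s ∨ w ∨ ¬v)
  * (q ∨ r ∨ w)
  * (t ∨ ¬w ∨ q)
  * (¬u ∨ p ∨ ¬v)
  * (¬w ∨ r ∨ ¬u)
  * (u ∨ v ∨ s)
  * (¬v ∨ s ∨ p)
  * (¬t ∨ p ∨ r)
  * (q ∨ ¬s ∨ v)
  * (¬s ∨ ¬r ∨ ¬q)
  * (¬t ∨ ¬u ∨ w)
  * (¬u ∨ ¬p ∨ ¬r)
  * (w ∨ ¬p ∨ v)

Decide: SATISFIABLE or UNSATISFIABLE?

Try p = True.
Branch on q: take q = True.
The remaining clauses are satisfied by r = True, s = False, t = True, u = False, v = True, w = True.
Every clause has at least one true literal under this assignment.
So p=T  q=T  r=T  s=F  t=T  u=F  v=T  w=T is a satisfying assignment.

SATISFIABLE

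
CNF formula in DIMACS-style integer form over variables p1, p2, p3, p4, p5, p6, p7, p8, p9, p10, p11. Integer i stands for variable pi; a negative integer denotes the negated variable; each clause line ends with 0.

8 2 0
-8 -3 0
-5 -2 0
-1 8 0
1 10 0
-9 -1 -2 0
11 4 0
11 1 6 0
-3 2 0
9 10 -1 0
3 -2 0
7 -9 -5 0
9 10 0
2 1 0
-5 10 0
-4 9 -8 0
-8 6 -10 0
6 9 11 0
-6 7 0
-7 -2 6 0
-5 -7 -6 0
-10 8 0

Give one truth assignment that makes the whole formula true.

p1=T, p2=F, p3=F, p4=F, p5=F, p6=T, p7=T, p8=T, p9=T, p10=F, p11=T

p5 occurs only negated in the remaining clauses — set p5 = False.
Pure literal: p11 appears only positively; assign p11 = True.
Set p1 = True and propagate.
  then p8 is forced to True.
  then p3 is forced to False.
  then p2 is forced to False.
Set p4 = False and propagate.
For the remaining variables, p6 = True, p7 = True, p9 = True, p10 = False works.
Every clause has at least one true literal under this assignment.
Check each clause:
  1. {p8, p2} — p8 is true.
  2. {¬p8, ¬p3} — ¬p3 is true.
  3. {¬p5, ¬p2} — ¬p5 is true.
  4. {¬p1, p8} — p8 is true.
  5. {p10, p1} — p1 is true.
  6. {¬p1, ¬p9, ¬p2} — ¬p2 is true.
  7. {p11, p4} — p11 is true.
  8. {p1, p11, p6} — p1 is true.
  9. {¬p3, p2} — ¬p3 is true.
  10. {p9, ¬p1, p10} — p9 is true.
  11. {p3, ¬p2} — ¬p2 is true.
  12. {¬p5, ¬p9, p7} — ¬p5 is true.
  13. {p9, p10} — p9 is true.
  14. {p1, p2} — p1 is true.
  15. {p10, ¬p5} — ¬p5 is true.
  16. {¬p8, ¬p4, p9} — p9 is true.
  17. {¬p8, ¬p10, p6} — ¬p10 is true.
  18. {p6, p9, p11} — p9 is true.
  19. {p7, ¬p6} — p7 is true.
  20. {p6, ¬p2, ¬p7} — ¬p2 is true.
  21. {¬p7, ¬p5, ¬p6} — ¬p5 is true.
  22. {¬p10, p8} — p8 is true.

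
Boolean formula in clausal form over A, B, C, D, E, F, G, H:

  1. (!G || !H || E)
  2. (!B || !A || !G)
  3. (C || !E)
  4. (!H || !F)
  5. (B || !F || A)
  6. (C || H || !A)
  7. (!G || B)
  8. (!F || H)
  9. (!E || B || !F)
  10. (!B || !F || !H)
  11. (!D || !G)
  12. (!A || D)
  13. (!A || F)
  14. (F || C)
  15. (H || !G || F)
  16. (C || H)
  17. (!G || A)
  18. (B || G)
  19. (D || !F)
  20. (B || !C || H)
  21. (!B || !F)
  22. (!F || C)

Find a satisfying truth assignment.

A = False, B = True, C = True, D = True, E = False, F = False, G = False, H = False

Try A = False.
  then G is forced to False.
  then B is forced to True.
  then F is forced to False.
  then C is forced to True.
D, E, H are now unconstrained; take D = True, E = False, H = False.
Check each clause:
  1. (!G || !H || E) — !H is true.
  2. (!A || !G || !B) — !G is true.
  3. (!E || C) — C is true.
  4. (!H || !F) — !H is true.
  5. (B || A || !F) — B is true.
  6. (C || !A || H) — C is true.
  7. (!G || B) — !G is true.
  8. (H || !F) — !F is true.
  9. (!E || B || !F) — B is true.
  10. (!B || !H || !F) — !H is true.
  11. (!D || !G) — !G is true.
  12. (!A || D) — D is true.
  13. (F || !A) — !A is true.
  14. (C || F) — C is true.
  15. (!G || F || H) — !G is true.
  16. (H || C) — C is true.
  17. (A || !G) — !G is true.
  18. (B || G) — B is true.
  19. (!F || D) — !F is true.
  20. (!C || H || B) — B is true.
  21. (!F || !B) — !F is true.
  22. (C || !F) — !F is true.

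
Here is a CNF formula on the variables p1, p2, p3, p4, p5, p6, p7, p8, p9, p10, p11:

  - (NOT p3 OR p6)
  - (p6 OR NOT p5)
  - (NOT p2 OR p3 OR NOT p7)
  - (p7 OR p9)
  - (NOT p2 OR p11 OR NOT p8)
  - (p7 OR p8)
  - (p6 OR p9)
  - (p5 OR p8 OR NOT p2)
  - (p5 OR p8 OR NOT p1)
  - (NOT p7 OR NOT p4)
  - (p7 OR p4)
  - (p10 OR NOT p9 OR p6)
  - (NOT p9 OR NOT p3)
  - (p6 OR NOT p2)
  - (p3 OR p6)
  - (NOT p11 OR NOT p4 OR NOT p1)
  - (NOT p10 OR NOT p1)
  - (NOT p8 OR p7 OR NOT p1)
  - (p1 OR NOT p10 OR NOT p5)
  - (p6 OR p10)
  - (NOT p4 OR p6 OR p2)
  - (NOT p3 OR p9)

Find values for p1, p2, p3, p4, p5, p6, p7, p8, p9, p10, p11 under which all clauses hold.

p6 occurs only positively in the remaining clauses — set p6 = True.
Set p1 = False and propagate.
Set p2 = True and propagate.
The remaining clauses are satisfied by p3 = False, p4 = True, p5 = False, p7 = False, p8 = True, p9 = True, p10 = True, p11 = True.

p1=False, p2=True, p3=False, p4=True, p5=False, p6=True, p7=False, p8=True, p9=True, p10=True, p11=True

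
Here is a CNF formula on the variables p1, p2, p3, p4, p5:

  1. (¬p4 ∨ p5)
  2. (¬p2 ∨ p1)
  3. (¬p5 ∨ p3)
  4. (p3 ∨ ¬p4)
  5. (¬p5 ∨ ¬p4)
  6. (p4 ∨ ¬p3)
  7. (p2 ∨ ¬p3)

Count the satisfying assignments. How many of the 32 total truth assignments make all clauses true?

3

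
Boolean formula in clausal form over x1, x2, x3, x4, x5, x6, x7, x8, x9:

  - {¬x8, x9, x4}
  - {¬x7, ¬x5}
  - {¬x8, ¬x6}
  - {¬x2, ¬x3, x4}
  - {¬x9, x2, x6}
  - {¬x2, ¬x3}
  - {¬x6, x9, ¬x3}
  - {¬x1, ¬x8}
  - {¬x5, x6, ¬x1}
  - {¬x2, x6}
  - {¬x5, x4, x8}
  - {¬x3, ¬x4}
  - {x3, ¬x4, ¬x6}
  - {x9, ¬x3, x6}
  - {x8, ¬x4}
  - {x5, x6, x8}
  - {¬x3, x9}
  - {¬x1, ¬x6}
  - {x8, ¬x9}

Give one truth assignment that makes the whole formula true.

x1=F, x2=T, x3=F, x4=F, x5=F, x6=T, x7=F, x8=F, x9=F

Check each clause:
  1. {x9, ¬x8, x4} — ¬x8 is true.
  2. {¬x7, ¬x5} — ¬x7 is true.
  3. {¬x8, ¬x6} — ¬x8 is true.
  4. {¬x3, x4, ¬x2} — ¬x3 is true.
  5. {x2, x6, ¬x9} — x2 is true.
  6. {¬x3, ¬x2} — ¬x3 is true.
  7. {¬x3, ¬x6, x9} — ¬x3 is true.
  8. {¬x8, ¬x1} — ¬x8 is true.
  9. {x6, ¬x5, ¬x1} — ¬x5 is true.
  10. {x6, ¬x2} — x6 is true.
  11. {x8, ¬x5, x4} — ¬x5 is true.
  12. {¬x3, ¬x4} — ¬x4 is true.
  13. {x3, ¬x4, ¬x6} — ¬x4 is true.
  14. {¬x3, x6, x9} — ¬x3 is true.
  15. {x8, ¬x4} — ¬x4 is true.
  16. {x6, x5, x8} — x6 is true.
  17. {x9, ¬x3} — ¬x3 is true.
  18. {¬x1, ¬x6} — ¬x1 is true.
  19. {x8, ¬x9} — ¬x9 is true.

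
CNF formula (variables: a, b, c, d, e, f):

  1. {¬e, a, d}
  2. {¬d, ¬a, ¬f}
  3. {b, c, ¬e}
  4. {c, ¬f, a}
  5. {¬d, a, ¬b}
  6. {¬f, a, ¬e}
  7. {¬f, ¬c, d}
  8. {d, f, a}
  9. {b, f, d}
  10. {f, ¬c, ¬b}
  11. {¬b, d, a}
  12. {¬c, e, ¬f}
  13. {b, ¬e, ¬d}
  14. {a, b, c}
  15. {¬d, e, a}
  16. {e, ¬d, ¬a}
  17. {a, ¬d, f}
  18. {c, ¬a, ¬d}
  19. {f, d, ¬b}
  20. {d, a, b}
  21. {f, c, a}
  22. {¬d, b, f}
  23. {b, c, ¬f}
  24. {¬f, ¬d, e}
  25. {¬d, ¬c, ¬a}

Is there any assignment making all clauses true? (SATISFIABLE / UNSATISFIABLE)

Branch on a: take a = True.
The remaining clauses are satisfied by b = True, c = False, d = False, e = True, f = True.
So a = T, b = T, c = F, d = F, e = T, f = T is a satisfying assignment.

SATISFIABLE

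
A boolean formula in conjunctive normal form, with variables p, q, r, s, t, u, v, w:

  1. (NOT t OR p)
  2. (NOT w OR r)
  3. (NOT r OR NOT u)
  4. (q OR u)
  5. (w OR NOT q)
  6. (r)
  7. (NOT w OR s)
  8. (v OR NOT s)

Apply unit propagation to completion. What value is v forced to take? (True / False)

True

(r) is a unit clause: r = True.
From (NOT r OR NOT u) and r = True: u = False.
(u OR q) with u = False leaves only q, so q = True.
From (NOT q OR w) and q = True: w = True.
In (NOT w OR s), NOT w is now false; s must hold, so s = True.
In (v OR NOT s), NOT s is now false; v must hold, so v = True.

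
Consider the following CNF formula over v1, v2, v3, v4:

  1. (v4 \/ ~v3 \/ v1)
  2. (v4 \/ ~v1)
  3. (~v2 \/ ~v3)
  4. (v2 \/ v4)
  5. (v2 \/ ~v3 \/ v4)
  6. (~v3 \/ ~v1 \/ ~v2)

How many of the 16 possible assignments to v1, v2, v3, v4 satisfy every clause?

7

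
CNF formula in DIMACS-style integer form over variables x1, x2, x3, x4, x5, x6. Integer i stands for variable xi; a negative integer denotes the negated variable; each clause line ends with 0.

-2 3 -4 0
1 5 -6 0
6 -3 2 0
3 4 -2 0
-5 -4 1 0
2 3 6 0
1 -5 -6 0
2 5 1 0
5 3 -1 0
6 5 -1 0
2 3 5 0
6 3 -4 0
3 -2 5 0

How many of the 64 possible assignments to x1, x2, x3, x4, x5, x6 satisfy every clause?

15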